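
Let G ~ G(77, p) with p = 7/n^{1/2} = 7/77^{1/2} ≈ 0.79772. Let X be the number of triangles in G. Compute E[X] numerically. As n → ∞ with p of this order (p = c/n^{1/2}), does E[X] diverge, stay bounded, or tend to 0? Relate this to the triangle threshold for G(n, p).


Number of potential triangles: C(77, 3) = 73150.
Each occurs with probability p³ ≈ (0.79772)³ ≈ 5.0764257e-01.
By linearity: E[X] = C(77, 3)·p³ ≈ 73150 · 5.0764257e-01 ≈ 37134.05384.
Since α = 1/2 < 1, p = c/n^{1/2} ≫ 1/n is above the triangle threshold p ~ 1/n. Asymptotically E[X] ~ (c³/6)·n^{3(1−α)} = (7³/6)·n^{1.5} → ∞; triangles are abundant w.h.p.

E[X] ≈ 37134.05384; in regime p = Θ(1/n^{1/2}) E[X] diverges (above the triangle threshold p ~ 1/n).


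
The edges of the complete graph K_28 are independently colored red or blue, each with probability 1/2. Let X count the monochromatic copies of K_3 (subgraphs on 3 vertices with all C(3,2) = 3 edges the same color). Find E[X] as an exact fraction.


Let X = Σ_S X_S over the C(28, 3) = 3276 subsets S of size 3, where X_S = 1 if the K_3 on S is monochromatic.
For a fixed S, the K_3 on S has C(3, 2) = 3 edges. P[all 3 edges red] = (1/2)^3, and likewise for blue, so P[monochromatic] = 2·(1/2)^3 = 2^{1 − 3} = 1/4.
By linearity of expectation: E[X] = C(28, 3) · 2^{1 − 3} = 3276 · 1/4 = 819.
Numerically: E[X] ≈ 819.00000.

E[X] = C(28,3)·2^(1−C(3,2)) = 819 ≈ 819.00000.


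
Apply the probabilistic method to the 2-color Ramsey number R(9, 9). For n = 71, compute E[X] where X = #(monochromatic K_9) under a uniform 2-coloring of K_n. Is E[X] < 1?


E[X] = C(71, 9) · 2^{1 − 36} = 74473879480 · 2^{−35} = 74473879480/34359738368.
As a reduced fraction: E[X] = 9309234935/4294967296 ≈ 2.1675.
Is E[X] < 1? NO.
Since E[X] ≥ 1, the first-moment bound is inconclusive at n = 71; it does NOT by itself certify R(9, 9) > 71.

E[X] = 9309234935/4294967296 ≈ 2.1675; E[X] ≥ 1; first-moment method inconclusive here.


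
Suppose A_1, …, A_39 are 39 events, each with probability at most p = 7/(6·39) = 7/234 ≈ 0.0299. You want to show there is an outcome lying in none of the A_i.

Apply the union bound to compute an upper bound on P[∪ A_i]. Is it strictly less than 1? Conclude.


Union bound: P[∪_{i=1}^{39} A_i] ≤ Σ_i P[A_i] ≤ 39·p = 39·(7/234) = 7/6.
Numerically: 7/6 ≈ 1.1667.
Is 7/6 < 1? NO.
Since the bound 7/6 is ≥ 1, the union bound is uninformative here; it does NOT by itself certify existence.

39·p = 7/6 ≈ 1.1667; existence NOT certified by the union bound.


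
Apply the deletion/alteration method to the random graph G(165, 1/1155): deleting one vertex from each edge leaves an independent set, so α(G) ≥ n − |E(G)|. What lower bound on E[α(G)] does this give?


E[|E(G)|] = C(165, 2)·p = 13530 · (1/1155) = 82/7.
E[α(G)] ≥ n − E[|E(G)|] = 165 − 82/7 = 1073/7.
Numerically: ≈ 153.286.
(This is only a lower bound; the true E[α(G)] may be larger.)

E[α(G)] ≥ 1073/7 ≈ 153.286.


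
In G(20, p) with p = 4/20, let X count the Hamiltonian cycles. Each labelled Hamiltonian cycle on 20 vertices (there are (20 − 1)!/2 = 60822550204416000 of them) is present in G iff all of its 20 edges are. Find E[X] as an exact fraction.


K_20 has (20 − 1)!/2 = 60822550204416000 labelled Hamiltonian cycles.
For each such Hamiltonian cycle H, let X_H = 1 if all 20 edges of H are present in G. Then P[X_H = 1] = p^{20} = (1/5)^{20} = 1/95367431640625.
Summing the indicators: E[X] = Σ_H E[X_H] = 60822550204416000 · p^{20} = 60822550204416000 · 1/95367431640625 = 486580401635328/762939453125.
Numerically: E[X] ≈ 637.8.

E[X] = 60822550204416000 · (1/5)^{20} = 486580401635328/762939453125 ≈ 637.8.


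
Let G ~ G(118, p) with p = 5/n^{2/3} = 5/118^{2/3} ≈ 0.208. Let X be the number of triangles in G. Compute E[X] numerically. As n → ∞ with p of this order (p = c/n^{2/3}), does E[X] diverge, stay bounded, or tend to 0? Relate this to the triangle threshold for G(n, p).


Number of potential triangles: C(118, 3) = 266916.
Each occurs with probability p³ ≈ (0.208)³ ≈ 8.97731e-03.
By linearity: E[X] = C(118, 3)·p³ ≈ 266916 · 8.97731e-03 ≈ 2396.186.
Since α = 2/3 < 1, p = c/n^{2/3} ≫ 1/n is above the triangle threshold p ~ 1/n. Asymptotically E[X] ~ (c³/6)·n^{3(1−α)} = (5³/6)·n^{1} → ∞; triangles are abundant w.h.p.

E[X] ≈ 2396.186; in regime p = Θ(1/n^{2/3}) E[X] diverges (above the triangle threshold p ~ 1/n).


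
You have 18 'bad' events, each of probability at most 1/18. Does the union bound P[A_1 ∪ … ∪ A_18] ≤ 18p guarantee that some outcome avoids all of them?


Union bound: P[∪_{i=1}^{18} A_i] ≤ Σ_i P[A_i] ≤ 18·p = 18·(1/18) = 1.
Numerically: 1 ≈ 1.0000000.
Is 1 < 1? NO.
Since the bound 1 is ≥ 1, the union bound is uninformative here; it does NOT by itself certify existence.

18·p = 1 ≈ 1.0000000; existence NOT certified by the union bound.


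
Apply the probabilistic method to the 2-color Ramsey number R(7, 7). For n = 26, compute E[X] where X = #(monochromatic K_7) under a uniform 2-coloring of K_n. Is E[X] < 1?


E[X] = C(26, 7) · 2^{1 − 21} = 657800 · 2^{−20} = 657800/1048576.
As a reduced fraction: E[X] = 82225/131072 ≈ 0.627.
Is E[X] < 1? YES.
Since E[X] < 1, there exists a 2-coloring of K_{26} with no monochromatic K_7; hence R(7, 7) > 26.

E[X] = 82225/131072 ≈ 0.627; E[X] < 1, so R(7, 7) > 26.


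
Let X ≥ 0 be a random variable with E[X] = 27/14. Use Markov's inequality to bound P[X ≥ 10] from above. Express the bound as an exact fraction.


μ = E[X] = 27/14, a = 10.
Markov: P[X ≥ 10] ≤ μ/a = (27/14)/10 = 27/140.
Numerically: ≈ 0.193.
(Since a = 10 > μ = 1.929, the bound 27/140 is < 1 and informative.)

P[X ≥ 10] ≤ 27/140 ≈ 0.193.


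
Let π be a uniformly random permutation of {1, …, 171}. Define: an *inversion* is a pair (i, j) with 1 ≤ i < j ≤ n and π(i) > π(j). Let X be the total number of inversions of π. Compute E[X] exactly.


Write X = Σ X_I over the C(171, 2) = 14535 pairs i < j, with X_I the indicator of one inversion.
There are 14535 indicators.
For each fixed pair i < j, the values π(i) and π(j) are two distinct elements of {1, …, 171} in uniformly random order; by symmetry P[π(i) > π(j)] = 1/2.
By linearity: E[X] = 14535 · (1/2) = C(171, 2) · (1/2) = 14535/2 = 14535/2 ≈ 7267.50000.

E[X] = 14535/2 = 7267.50000.


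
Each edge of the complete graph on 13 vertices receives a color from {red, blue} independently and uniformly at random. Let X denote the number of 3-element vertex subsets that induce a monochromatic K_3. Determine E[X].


Let X = Σ_S X_S over the C(13, 3) = 286 subsets S of size 3, where X_S = 1 if the K_3 on S is monochromatic.
For a fixed S, the K_3 on S has C(3, 2) = 3 edges. P[all 3 edges red] = (1/2)^3, and likewise for blue, so P[monochromatic] = 2·(1/2)^3 = 2^{1 − 3} = 1/4.
Summing: E[X] = C(13, 3) · 2^{1 − 3} = 286 · 1/4 = 143/2.
Numerically: E[X] ≈ 71.50000.

E[X] = C(13,3)·2^(1−C(3,2)) = 143/2 ≈ 71.50000.


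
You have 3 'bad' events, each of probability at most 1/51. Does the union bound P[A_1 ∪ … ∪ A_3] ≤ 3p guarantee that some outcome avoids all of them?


Union bound: P[∪_{i=1}^{3} A_i] ≤ Σ_i P[A_i] ≤ 3·p = 3·(1/51) = 1/17.
Numerically: 1/17 ≈ 0.058824.
Is 1/17 < 1? YES.
Since P[∪ A_i] ≤ 1/17 < 1, the complement has P[∩ A_i^c] ≥ 1 − 1/17 = 16/17 > 0, so some outcome avoids every A_i.

3·p = 1/17 ≈ 0.058824; existence CERTIFIED by the union bound.


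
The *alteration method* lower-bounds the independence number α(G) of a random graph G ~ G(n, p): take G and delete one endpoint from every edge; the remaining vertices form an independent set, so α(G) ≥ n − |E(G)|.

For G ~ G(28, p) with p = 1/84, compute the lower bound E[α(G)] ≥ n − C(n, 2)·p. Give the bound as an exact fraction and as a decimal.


E[|E(G)|] = C(28, 2)·p = 378 · (1/84) = 9/2.
E[α(G)] ≥ n − E[|E(G)|] = 28 − 9/2 = 47/2.
Numerically: ≈ 23.50000.
(This is only a lower bound; the true E[α(G)] may be larger.)

E[α(G)] ≥ 47/2 ≈ 23.50000.


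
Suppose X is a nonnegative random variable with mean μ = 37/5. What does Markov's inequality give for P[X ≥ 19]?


μ = E[X] = 37/5, a = 19.
Markov: P[X ≥ 19] ≤ μ/a = (37/5)/19 = 37/95.
Numerically: ≈ 0.389.
(Since a = 19 > μ = 7.400, the bound 37/95 is < 1 and informative.)

P[X ≥ 19] ≤ 37/95 ≈ 0.389.


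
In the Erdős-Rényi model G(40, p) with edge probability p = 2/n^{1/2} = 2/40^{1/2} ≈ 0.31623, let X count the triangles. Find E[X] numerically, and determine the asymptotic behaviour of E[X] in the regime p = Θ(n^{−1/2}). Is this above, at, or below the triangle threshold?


Number of potential triangles: C(40, 3) = 9880.
Each occurs with probability p³ ≈ (0.31623)³ ≈ 3.1622777e-02.
By linearity: E[X] = C(40, 3)·p³ ≈ 9880 · 3.1622777e-02 ≈ 312.43303.
Since α = 1/2 < 1, p = c/n^{1/2} ≫ 1/n is above the triangle threshold p ~ 1/n. Asymptotically E[X] ~ (c³/6)·n^{3(1−α)} = (2³/6)·n^{1.5} → ∞; triangles are abundant w.h.p.

E[X] ≈ 312.43303; in regime p = Θ(1/n^{1/2}) E[X] diverges (above the triangle threshold p ~ 1/n).


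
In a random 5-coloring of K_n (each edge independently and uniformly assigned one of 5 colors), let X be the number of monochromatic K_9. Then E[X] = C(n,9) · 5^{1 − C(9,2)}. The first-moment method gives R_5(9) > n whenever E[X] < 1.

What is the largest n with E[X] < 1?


We need C(n, 9) · 5^{1 − 36} < 1, i.e. C(n, 9) < 5^{36 − 1} = 2910383045673370361328125.
Check values of n near the boundary:
  n = 2165: C(2165, 9) = 2832220612024886803272630; 2832220612024886803272630 < 2910383045673370361328125? YES
  n = 2166: C(2166, 9) = 2844037944203015677277940; 2844037944203015677277940 < 2910383045673370361328125? YES
  n = 2167: C(2167, 9) = 2855899084841489792706810; 2855899084841489792706810 < 2910383045673370361328125? YES
  n = 2168: C(2168, 9) = 2867804175977929537095120; 2867804175977929537095120 < 2910383045673370361328125? YES
  n = 2169: C(2169, 9) = 2879753360044504243499683; 2879753360044504243499683 < 2910383045673370361328125? YES
  n = 2170: C(2170, 9) = 2891746779868845075610510; 2891746779868845075610510 < 2910383045673370361328125? YES
  n = 2171: C(2171, 9) = 2903784578674959601827205; 2903784578674959601827205 < 2910383045673370361328125? YES
  n = 2172: C(2172, 9) = 2915866900084148060642020; 2915866900084148060642020 < 2910383045673370361328125? NO
  n = 2173: C(2173, 9) = 2927993888115921319674265; 2927993888115921319674265 < 2910383045673370361328125? NO
The largest n with C(n, 9) < 2910383045673370361328125 is n = 2171 (where E[X] = 580756915734991920365441/582076609134674072265625 ≈ 0.997733). Hence R_5(9) > 2171, i.e. R_5(9) ≥ 2172.

Largest n = 2171; hence R_5(9) > 2171.


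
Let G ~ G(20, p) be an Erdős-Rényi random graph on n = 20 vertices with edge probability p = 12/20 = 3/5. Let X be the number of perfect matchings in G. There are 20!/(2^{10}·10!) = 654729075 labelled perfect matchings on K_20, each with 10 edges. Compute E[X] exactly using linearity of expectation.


K_20 has 20!/(2^{10}·10!) = 654729075 labelled perfect matchings.
For each such perfect matching H, let X_H = 1 if all 10 edges of H are present in G. Then P[X_H = 1] = p^{10} = (3/5)^{10} = 59049/9765625.
Summing the indicators: E[X] = Σ_H E[X_H] = 654729075 · p^{10} = 654729075 · 59049/9765625 = 1546443885987/390625.
Numerically: E[X] ≈ 3.959e+06.

E[X] = 654729075 · (3/5)^{10} = 1546443885987/390625 ≈ 3.959e+06.


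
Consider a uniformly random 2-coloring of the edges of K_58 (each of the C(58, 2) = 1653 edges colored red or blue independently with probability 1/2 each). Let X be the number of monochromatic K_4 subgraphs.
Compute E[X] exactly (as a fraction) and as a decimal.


Let X = Σ_S X_S over the C(58, 4) = 424270 subsets S of size 4, where X_S = 1 if the K_4 on S is monochromatic.
For a fixed S, the K_4 on S has C(4, 2) = 6 edges. P[all 6 edges red] = (1/2)^6, and likewise for blue, so P[monochromatic] = 2·(1/2)^6 = 2^{1 − 6} = 1/32.
By linearity of expectation: E[X] = C(58, 4) · 2^{1 − 6} = 424270 · 1/32 = 212135/16.
Numerically: E[X] ≈ 13258.437500.

E[X] = C(58,4)·2^(1−C(4,2)) = 212135/16 ≈ 13258.437500.


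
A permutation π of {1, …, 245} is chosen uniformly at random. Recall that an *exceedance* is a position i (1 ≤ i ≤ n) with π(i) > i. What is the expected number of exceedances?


Write X = Σ_{i=1}^{245} X_i, where X_i = 1_{π(i) > i}.
For each fixed i, π(i) is uniform over {1, …, 245} (marginal of a uniform permutation), so P[π(i) > i] = (n − i)/n. Summing: Σ_{i=1}^{245} (n − i)/n = (0 + 1 + … + 244)/245 = 245(245 − 1)/(2·245) = (245 − 1)/2.
Hence E[X] = Σ_{i=1}^{245} (245 − i)/245 = 122 ≈ 122.0000.

E[X] = 122 = 122.0000.


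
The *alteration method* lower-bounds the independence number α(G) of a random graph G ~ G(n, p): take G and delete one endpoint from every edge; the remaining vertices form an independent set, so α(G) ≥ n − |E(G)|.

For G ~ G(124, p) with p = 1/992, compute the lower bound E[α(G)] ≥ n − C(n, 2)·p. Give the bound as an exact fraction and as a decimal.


E[|E(G)|] = C(124, 2)·p = 7626 · (1/992) = 123/16.
E[α(G)] ≥ n − E[|E(G)|] = 124 − 123/16 = 1861/16.
Numerically: ≈ 116.312500.
(This is only a lower bound; the true E[α(G)] may be larger.)

E[α(G)] ≥ 1861/16 ≈ 116.312500.


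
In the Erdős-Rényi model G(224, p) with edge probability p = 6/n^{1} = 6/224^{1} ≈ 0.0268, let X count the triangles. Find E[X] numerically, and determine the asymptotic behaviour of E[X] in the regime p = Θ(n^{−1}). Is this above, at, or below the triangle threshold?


Number of potential triangles: C(224, 3) = 1848224.
Each occurs with probability p³ ≈ (0.0268)³ ≈ 1.92181e-05.
By linearity: E[X] = C(224, 3)·p³ ≈ 1848224 · 1.92181e-05 ≈ 35.519.
Here α = 1, so p = 6/n is exactly at the triangle threshold p ~ 1/n. Asymptotically E[X] → c³/6 = 6³/6 = 36 ≈ 36.000, a bounded constant. In this regime the triangle count is asymptotically Poisson(c³/6).

E[X] ≈ 35.519; in regime p = Θ(1/n^{1}) E[X] stays bounded (at the triangle threshold p ~ 1/n).


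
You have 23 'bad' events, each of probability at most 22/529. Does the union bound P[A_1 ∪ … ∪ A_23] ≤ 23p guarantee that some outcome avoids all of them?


Union bound: P[∪_{i=1}^{23} A_i] ≤ Σ_i P[A_i] ≤ 23·p = 23·(22/529) = 22/23.
Numerically: 22/23 ≈ 0.957.
Is 22/23 < 1? YES.
Since P[∪ A_i] ≤ 22/23 < 1, the complement has P[∩ A_i^c] ≥ 1 − 22/23 = 1/23 > 0, so some outcome avoids every A_i.

23·p = 22/23 ≈ 0.957; existence CERTIFIED by the union bound.


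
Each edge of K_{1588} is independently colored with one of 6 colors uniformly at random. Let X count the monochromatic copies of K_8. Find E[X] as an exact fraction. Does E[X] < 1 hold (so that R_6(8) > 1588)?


E[X] = C(1588, 8) · 6^{1 − 28} = 985402800396653769702 · 6^{−27} = 985402800396653769702/1023490369077469249536.
As a reduced fraction: E[X] = 54744600022036320539/56860576059859402752 ≈ 0.9627866.
Is E[X] < 1? YES.
Since E[X] < 1, there exists a 6-coloring of K_{1588} with no monochromatic K_8; hence R_6(8) > 1588.

E[X] = 54744600022036320539/56860576059859402752 ≈ 0.9627866; E[X] < 1, so R_6(8) > 1588.


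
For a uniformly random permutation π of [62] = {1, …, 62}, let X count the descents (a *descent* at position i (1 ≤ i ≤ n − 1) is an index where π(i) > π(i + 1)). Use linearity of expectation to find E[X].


Write X = Σ X_I over i = 1, …, 61, with X_I the indicator of one descent.
There are 61 indicators.
For each fixed i, the pair (π(i), π(i+1)) is a uniformly random ordered pair of distinct values from {1, …, 62}; by symmetry P[π(i) > π(i+1)] = 1/2.
By linearity: E[X] = 61 · (1/2) = (62 − 1) · (1/2) = 61/2 ≈ 30.50000.

E[X] = 61/2 = 30.50000.


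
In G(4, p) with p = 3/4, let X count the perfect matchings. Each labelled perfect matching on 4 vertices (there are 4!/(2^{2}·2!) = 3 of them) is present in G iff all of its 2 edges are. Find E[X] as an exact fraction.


K_4 has 4!/(2^{2}·2!) = 3 labelled perfect matchings.
For each such perfect matching H, let X_H = 1 if all 2 edges of H are present in G. Then P[X_H = 1] = p^{2} = (3/4)^{2} = 9/16.
By linearity of expectation: E[X] = Σ_H E[X_H] = 3 · p^{2} = 3 · 9/16 = 27/16.
Numerically: E[X] ≈ 1.69.

E[X] = 3 · (3/4)^{2} = 27/16 ≈ 1.69.


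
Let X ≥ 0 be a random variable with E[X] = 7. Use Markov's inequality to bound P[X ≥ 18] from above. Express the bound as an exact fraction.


μ = E[X] = 7, a = 18.
Markov: P[X ≥ 18] ≤ μ/a = (7)/18 = 7/18.
Numerically: ≈ 0.388889.
(Since a = 18 > μ = 7.000000, the bound 7/18 is < 1 and informative.)

P[X ≥ 18] ≤ 7/18 ≈ 0.388889.


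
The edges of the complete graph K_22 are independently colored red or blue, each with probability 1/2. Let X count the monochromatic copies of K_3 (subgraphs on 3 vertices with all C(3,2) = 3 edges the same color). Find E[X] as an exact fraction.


Let X = Σ_S X_S over the C(22, 3) = 1540 subsets S of size 3, where X_S = 1 if the K_3 on S is monochromatic.
For a fixed S, the K_3 on S has C(3, 2) = 3 edges. P[all 3 edges red] = (1/2)^3, and likewise for blue, so P[monochromatic] = 2·(1/2)^3 = 2^{1 − 3} = 1/4.
By linearity: E[X] = C(22, 3) · 2^{1 − 3} = 1540 · 1/4 = 385.
Numerically: E[X] ≈ 385.0000.

E[X] = C(22,3)·2^(1−C(3,2)) = 385 ≈ 385.0000.


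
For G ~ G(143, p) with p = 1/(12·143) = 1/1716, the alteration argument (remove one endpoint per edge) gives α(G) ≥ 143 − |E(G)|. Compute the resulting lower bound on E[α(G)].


E[|E(G)|] = C(143, 2)·p = 10153 · (1/1716) = 71/12.
E[α(G)] ≥ n − E[|E(G)|] = 143 − 71/12 = 1645/12.
Numerically: ≈ 137.083.
(This is only a lower bound; the true E[α(G)] may be larger.)

E[α(G)] ≥ 1645/12 ≈ 137.083.


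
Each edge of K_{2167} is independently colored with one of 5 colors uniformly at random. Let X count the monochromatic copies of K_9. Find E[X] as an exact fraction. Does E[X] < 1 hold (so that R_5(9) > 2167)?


E[X] = C(2167, 9) · 5^{1 − 36} = 2855899084841489792706810 · 5^{−35} = 2855899084841489792706810/2910383045673370361328125.
As a reduced fraction: E[X] = 571179816968297958541362/582076609134674072265625 ≈ 0.981279.
Is E[X] < 1? YES.
Since E[X] < 1, there exists a 5-coloring of K_{2167} with no monochromatic K_9; hence R_5(9) > 2167.

E[X] = 571179816968297958541362/582076609134674072265625 ≈ 0.981279; E[X] < 1, so R_5(9) > 2167.


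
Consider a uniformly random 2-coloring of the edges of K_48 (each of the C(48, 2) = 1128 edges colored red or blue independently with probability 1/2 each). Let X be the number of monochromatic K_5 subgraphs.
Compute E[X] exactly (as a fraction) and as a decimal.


Let X = Σ_S X_S over the C(48, 5) = 1712304 subsets S of size 5, where X_S = 1 if the K_5 on S is monochromatic.
For a fixed S, the K_5 on S has C(5, 2) = 10 edges. P[all 10 edges red] = (1/2)^10, and likewise for blue, so P[monochromatic] = 2·(1/2)^10 = 2^{1 − 10} = 1/512.
By linearity of expectation: E[X] = C(48, 5) · 2^{1 − 10} = 1712304 · 1/512 = 107019/32.
Numerically: E[X] ≈ 3344.343750.

E[X] = C(48,5)·2^(1−C(5,2)) = 107019/32 ≈ 3344.343750.


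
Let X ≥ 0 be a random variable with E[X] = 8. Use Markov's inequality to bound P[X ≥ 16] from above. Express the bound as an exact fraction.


μ = E[X] = 8, a = 16.
Markov: P[X ≥ 16] ≤ μ/a = (8)/16 = 1/2.
Numerically: ≈ 0.50000.
(Since a = 16 > μ = 8.00000, the bound 1/2 is < 1 and informative.)

P[X ≥ 16] ≤ 1/2 ≈ 0.50000.


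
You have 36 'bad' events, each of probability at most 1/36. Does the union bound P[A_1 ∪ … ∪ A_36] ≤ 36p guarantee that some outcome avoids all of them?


Union bound: P[∪_{i=1}^{36} A_i] ≤ Σ_i P[A_i] ≤ 36·p = 36·(1/36) = 1.
Numerically: 1 ≈ 1.000000.
Is 1 < 1? NO.
Since the bound 1 is ≥ 1, the union bound is uninformative here; it does NOT by itself certify existence.

36·p = 1 ≈ 1.000000; existence NOT certified by the union bound.


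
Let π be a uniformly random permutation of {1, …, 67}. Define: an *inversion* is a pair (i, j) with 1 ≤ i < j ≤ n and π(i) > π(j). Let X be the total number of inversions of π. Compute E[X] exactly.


Write X = Σ X_I over the C(67, 2) = 2211 pairs i < j, with X_I the indicator of one inversion.
There are 2211 indicators.
For each fixed pair i < j, the values π(i) and π(j) are two distinct elements of {1, …, 67} in uniformly random order; by symmetry P[π(i) > π(j)] = 1/2.
By linearity: E[X] = 2211 · (1/2) = C(67, 2) · (1/2) = 2211/2 = 2211/2 ≈ 1105.50000.

E[X] = 2211/2 = 1105.50000.


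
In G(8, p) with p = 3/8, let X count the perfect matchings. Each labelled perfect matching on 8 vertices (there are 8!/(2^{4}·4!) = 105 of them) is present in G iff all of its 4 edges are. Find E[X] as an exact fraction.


K_8 has 8!/(2^{4}·4!) = 105 labelled perfect matchings.
For each such perfect matching H, let X_H = 1 if all 4 edges of H are present in G. Then P[X_H = 1] = p^{4} = (3/8)^{4} = 81/4096.
By linearity of expectation: E[X] = Σ_H E[X_H] = 105 · p^{4} = 105 · 81/4096 = 8505/4096.
Numerically: E[X] ≈ 2.076.

E[X] = 105 · (3/8)^{4} = 8505/4096 ≈ 2.076.


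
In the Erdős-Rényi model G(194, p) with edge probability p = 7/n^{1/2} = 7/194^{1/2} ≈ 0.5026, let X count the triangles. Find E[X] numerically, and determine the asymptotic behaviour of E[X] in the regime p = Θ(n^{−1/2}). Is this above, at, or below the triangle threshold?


Number of potential triangles: C(194, 3) = 1198144.
Each occurs with probability p³ ≈ (0.5026)³ ≈ 1.269380e-01.
By linearity: E[X] = C(194, 3)·p³ ≈ 1198144 · 1.269380e-01 ≈ 152089.9589.
Since α = 1/2 < 1, p = c/n^{1/2} ≫ 1/n is above the triangle threshold p ~ 1/n. Asymptotically E[X] ~ (c³/6)·n^{3(1−α)} = (7³/6)·n^{1.5} → ∞; triangles are abundant w.h.p.

E[X] ≈ 152089.9589; in regime p = Θ(1/n^{1/2}) E[X] diverges (above the triangle threshold p ~ 1/n).


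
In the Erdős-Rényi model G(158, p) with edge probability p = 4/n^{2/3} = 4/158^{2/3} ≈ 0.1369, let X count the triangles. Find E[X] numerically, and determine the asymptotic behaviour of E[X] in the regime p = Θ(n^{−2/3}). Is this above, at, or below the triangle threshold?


Number of potential triangles: C(158, 3) = 644956.
Each occurs with probability p³ ≈ (0.1369)³ ≈ 2.563692e-03.
By linearity: E[X] = C(158, 3)·p³ ≈ 644956 · 2.563692e-03 ≈ 1653.4684.
Since α = 2/3 < 1, p = c/n^{2/3} ≫ 1/n is above the triangle threshold p ~ 1/n. Asymptotically E[X] ~ (c³/6)·n^{3(1−α)} = (4³/6)·n^{1} → ∞; triangles are abundant w.h.p.

E[X] ≈ 1653.4684; in regime p = Θ(1/n^{2/3}) E[X] diverges (above the triangle threshold p ~ 1/n).


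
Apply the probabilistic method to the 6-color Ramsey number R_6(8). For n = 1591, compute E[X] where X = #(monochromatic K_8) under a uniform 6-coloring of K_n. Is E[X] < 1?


E[X] = C(1591, 8) · 6^{1 − 28} = 1000427749141189953870 · 6^{−27} = 1000427749141189953870/1023490369077469249536.
As a reduced fraction: E[X] = 55579319396732775215/56860576059859402752 ≈ 0.9774667.
Is E[X] < 1? YES.
Since E[X] < 1, there exists a 6-coloring of K_{1591} with no monochromatic K_8; hence R_6(8) > 1591.

E[X] = 55579319396732775215/56860576059859402752 ≈ 0.9774667; E[X] < 1, so R_6(8) > 1591.


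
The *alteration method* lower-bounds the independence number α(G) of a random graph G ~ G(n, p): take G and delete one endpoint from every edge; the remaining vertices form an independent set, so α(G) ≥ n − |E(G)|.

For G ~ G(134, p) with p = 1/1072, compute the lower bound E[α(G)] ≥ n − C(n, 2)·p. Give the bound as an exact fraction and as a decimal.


E[|E(G)|] = C(134, 2)·p = 8911 · (1/1072) = 133/16.
E[α(G)] ≥ n − E[|E(G)|] = 134 − 133/16 = 2011/16.
Numerically: ≈ 125.6875.
(This is only a lower bound; the true E[α(G)] may be larger.)

E[α(G)] ≥ 2011/16 ≈ 125.6875.


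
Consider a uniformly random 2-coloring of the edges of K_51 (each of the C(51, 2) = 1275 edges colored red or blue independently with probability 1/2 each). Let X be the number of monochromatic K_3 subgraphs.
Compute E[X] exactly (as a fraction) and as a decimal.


Let X = Σ_S X_S over the C(51, 3) = 20825 subsets S of size 3, where X_S = 1 if the K_3 on S is monochromatic.
For a fixed S, the K_3 on S has C(3, 2) = 3 edges. P[all 3 edges red] = (1/2)^3, and likewise for blue, so P[monochromatic] = 2·(1/2)^3 = 2^{1 − 3} = 1/4.
By linearity: E[X] = C(51, 3) · 2^{1 − 3} = 20825 · 1/4 = 20825/4.
Numerically: E[X] ≈ 5206.250.

E[X] = C(51,3)·2^(1−C(3,2)) = 20825/4 ≈ 5206.250.


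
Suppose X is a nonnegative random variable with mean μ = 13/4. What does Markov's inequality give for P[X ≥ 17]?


μ = E[X] = 13/4, a = 17.
Markov: P[X ≥ 17] ≤ μ/a = (13/4)/17 = 13/68.
Numerically: ≈ 0.19118.
(Since a = 17 > μ = 3.25000, the bound 13/68 is < 1 and informative.)

P[X ≥ 17] ≤ 13/68 ≈ 0.19118.


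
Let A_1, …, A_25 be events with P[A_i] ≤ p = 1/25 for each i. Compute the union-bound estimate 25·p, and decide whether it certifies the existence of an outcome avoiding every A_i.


Union bound: P[∪_{i=1}^{25} A_i] ≤ Σ_i P[A_i] ≤ 25·p = 25·(1/25) = 1.
Numerically: 1 ≈ 1.0000.
Is 1 < 1? NO.
Since the bound 1 is ≥ 1, the union bound is uninformative here; it does NOT by itself certify existence.

25·p = 1 ≈ 1.0000; existence NOT certified by the union bound.


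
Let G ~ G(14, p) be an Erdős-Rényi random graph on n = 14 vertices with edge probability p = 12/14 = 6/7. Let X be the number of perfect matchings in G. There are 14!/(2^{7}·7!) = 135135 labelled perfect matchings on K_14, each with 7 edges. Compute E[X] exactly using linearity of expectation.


K_14 has 14!/(2^{7}·7!) = 135135 labelled perfect matchings.
For each such perfect matching H, let X_H = 1 if all 7 edges of H are present in G. Then P[X_H = 1] = p^{7} = (6/7)^{7} = 279936/823543.
Summing the indicators: E[X] = Σ_H E[X_H] = 135135 · p^{7} = 135135 · 279936/823543 = 5404164480/117649.
Numerically: E[X] ≈ 45935.

E[X] = 135135 · (6/7)^{7} = 5404164480/117649 ≈ 45935.


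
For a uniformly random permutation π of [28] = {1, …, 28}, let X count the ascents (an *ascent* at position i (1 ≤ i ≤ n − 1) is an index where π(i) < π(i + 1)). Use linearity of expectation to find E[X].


Write X = Σ X_I over i = 1, …, 27, with X_I the indicator of one ascent.
There are 27 indicators.
For each fixed i, the pair (π(i), π(i+1)) is a uniformly random ordered pair of distinct values from {1, …, 28}; by symmetry P[π(i) < π(i+1)] = 1/2.
By linearity: E[X] = 27 · (1/2) = (28 − 1) · (1/2) = 27/2 ≈ 13.500.

E[X] = 27/2 = 13.500.


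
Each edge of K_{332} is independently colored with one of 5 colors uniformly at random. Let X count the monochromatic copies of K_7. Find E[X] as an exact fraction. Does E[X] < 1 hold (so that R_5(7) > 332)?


E[X] = C(332, 7) · 5^{1 − 21} = 82772214646616 · 5^{−20} = 82772214646616/95367431640625.
As a reduced fraction: E[X] = 82772214646616/95367431640625 ≈ 0.86793.
Is E[X] < 1? YES.
Since E[X] < 1, there exists a 5-coloring of K_{332} with no monochromatic K_7; hence R_5(7) > 332.

E[X] = 82772214646616/95367431640625 ≈ 0.86793; E[X] < 1, so R_5(7) > 332.


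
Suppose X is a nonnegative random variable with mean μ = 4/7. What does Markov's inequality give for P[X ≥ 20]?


μ = E[X] = 4/7, a = 20.
Markov: P[X ≥ 20] ≤ μ/a = (4/7)/20 = 1/35.
Numerically: ≈ 0.0286.
(Since a = 20 > μ = 0.5714, the bound 1/35 is < 1 and informative.)

P[X ≥ 20] ≤ 1/35 ≈ 0.0286.


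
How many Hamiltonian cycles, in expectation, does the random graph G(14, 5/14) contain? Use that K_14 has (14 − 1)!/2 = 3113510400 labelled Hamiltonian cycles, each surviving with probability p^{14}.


K_14 has (14 − 1)!/2 = 3113510400 labelled Hamiltonian cycles.
For each such Hamiltonian cycle H, let X_H = 1 if all 14 edges of H are present in G. Then P[X_H = 1] = p^{14} = (5/14)^{14} = 6103515625/11112006825558016.
By linearity of expectation: E[X] = Σ_H E[X_H] = 3113510400 · p^{14} = 3113510400 · 6103515625/11112006825558016 = 5302276611328125/3100448333024.
Numerically: E[X] ≈ 1.71e+03.

E[X] = 3113510400 · (5/14)^{14} = 5302276611328125/3100448333024 ≈ 1.71e+03.


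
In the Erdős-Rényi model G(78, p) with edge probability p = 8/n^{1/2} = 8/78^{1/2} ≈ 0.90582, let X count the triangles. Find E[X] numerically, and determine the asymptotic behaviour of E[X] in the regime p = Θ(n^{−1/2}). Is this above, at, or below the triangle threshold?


Number of potential triangles: C(78, 3) = 76076.
Each occurs with probability p³ ≈ (0.90582)³ ≈ 7.4323826e-01.
By linearity: E[X] = C(78, 3)·p³ ≈ 76076 · 7.4323826e-01 ≈ 56542.59374.
Since α = 1/2 < 1, p = c/n^{1/2} ≫ 1/n is above the triangle threshold p ~ 1/n. Asymptotically E[X] ~ (c³/6)·n^{3(1−α)} = (8³/6)·n^{1.5} → ∞; triangles are abundant w.h.p.

E[X] ≈ 56542.59374; in regime p = Θ(1/n^{1/2}) E[X] diverges (above the triangle threshold p ~ 1/n).


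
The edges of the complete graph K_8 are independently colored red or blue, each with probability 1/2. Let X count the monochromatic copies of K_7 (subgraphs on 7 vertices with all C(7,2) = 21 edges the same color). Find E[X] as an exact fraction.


Let X = Σ_S X_S over the C(8, 7) = 8 subsets S of size 7, where X_S = 1 if the K_7 on S is monochromatic.
For a fixed S, the K_7 on S has C(7, 2) = 21 edges. P[all 21 edges red] = (1/2)^21, and likewise for blue, so P[monochromatic] = 2·(1/2)^21 = 2^{1 − 21} = 1/1048576.
By linearity: E[X] = C(8, 7) · 2^{1 − 21} = 8 · 1/1048576 = 1/131072.
Numerically: E[X] ≈ 0.0000.

E[X] = C(8,7)·2^(1−C(7,2)) = 1/131072 ≈ 0.0000.


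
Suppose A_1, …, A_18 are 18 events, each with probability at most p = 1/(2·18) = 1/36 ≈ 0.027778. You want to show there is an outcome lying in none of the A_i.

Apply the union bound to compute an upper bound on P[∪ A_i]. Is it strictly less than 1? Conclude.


Union bound: P[∪_{i=1}^{18} A_i] ≤ Σ_i P[A_i] ≤ 18·p = 18·(1/36) = 1/2.
Numerically: 1/2 ≈ 0.500000.
Is 1/2 < 1? YES.
Since P[∪ A_i] ≤ 1/2 < 1, the complement has P[∩ A_i^c] ≥ 1 − 1/2 = 1/2 > 0, so some outcome avoids every A_i.

18·p = 1/2 ≈ 0.500000; existence CERTIFIED by the union bound.


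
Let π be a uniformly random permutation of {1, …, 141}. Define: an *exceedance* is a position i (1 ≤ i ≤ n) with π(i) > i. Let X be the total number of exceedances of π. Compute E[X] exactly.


Write X = Σ_{i=1}^{141} X_i, where X_i = 1_{π(i) > i}.
For each fixed i, π(i) is uniform over {1, …, 141} (marginal of a uniform permutation), so P[π(i) > i] = (n − i)/n. Summing: Σ_{i=1}^{141} (n − i)/n = (0 + 1 + … + 140)/141 = 141(141 − 1)/(2·141) = (141 − 1)/2.
Hence E[X] = Σ_{i=1}^{141} (141 − i)/141 = 70 ≈ 70.0000.

E[X] = 70 = 70.0000.


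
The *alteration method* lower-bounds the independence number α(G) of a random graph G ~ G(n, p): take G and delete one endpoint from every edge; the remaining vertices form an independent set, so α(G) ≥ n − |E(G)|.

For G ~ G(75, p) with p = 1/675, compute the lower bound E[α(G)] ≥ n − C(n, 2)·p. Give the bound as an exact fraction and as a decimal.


E[|E(G)|] = C(75, 2)·p = 2775 · (1/675) = 37/9.
E[α(G)] ≥ n − E[|E(G)|] = 75 − 37/9 = 638/9.
Numerically: ≈ 70.888889.
(This is only a lower bound; the true E[α(G)] may be larger.)

E[α(G)] ≥ 638/9 ≈ 70.888889.


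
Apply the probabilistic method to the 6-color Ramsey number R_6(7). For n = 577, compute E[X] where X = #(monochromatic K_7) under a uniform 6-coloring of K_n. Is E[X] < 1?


E[X] = C(577, 7) · 6^{1 − 21} = 4073186129881440 · 6^{−20} = 4073186129881440/3656158440062976.
As a reduced fraction: E[X] = 42429022186265/38084983750656 ≈ 1.1140617.
Is E[X] < 1? NO.
Since E[X] ≥ 1, the first-moment bound is inconclusive at n = 577; it does NOT by itself certify R_6(7) > 577.

E[X] = 42429022186265/38084983750656 ≈ 1.1140617; E[X] ≥ 1; first-moment method inconclusive here.


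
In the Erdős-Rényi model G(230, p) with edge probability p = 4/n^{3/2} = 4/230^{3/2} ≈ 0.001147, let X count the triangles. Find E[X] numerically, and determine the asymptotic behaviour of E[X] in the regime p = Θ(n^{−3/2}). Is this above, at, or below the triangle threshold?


Number of potential triangles: C(230, 3) = 2001460.
Each occurs with probability p³ ≈ (0.001147)³ ≈ 1.508012e-09.
By linearity: E[X] = C(230, 3)·p³ ≈ 2001460 · 1.508012e-09 ≈ 0.0030.
Since α = 3/2 > 1, p = c/n^{3/2} = o(1/n) is below the triangle threshold p ~ 1/n. Asymptotically E[X] ~ (c³/6)·n^{3(1−α)} = (4³/6)·n^{-1.5} → 0, so by Markov's inequality G has no triangles w.h.p.

E[X] ≈ 0.0030; in regime p = Θ(1/n^{3/2}) E[X] tends to 0 (below the triangle threshold p ~ 1/n).


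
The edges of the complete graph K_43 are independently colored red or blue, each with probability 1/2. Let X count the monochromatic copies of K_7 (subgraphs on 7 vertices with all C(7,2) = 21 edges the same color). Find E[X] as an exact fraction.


Let X = Σ_S X_S over the C(43, 7) = 32224114 subsets S of size 7, where X_S = 1 if the K_7 on S is monochromatic.
For a fixed S, the K_7 on S has C(7, 2) = 21 edges. P[all 21 edges red] = (1/2)^21, and likewise for blue, so P[monochromatic] = 2·(1/2)^21 = 2^{1 − 21} = 1/1048576.
Summing: E[X] = C(43, 7) · 2^{1 − 21} = 32224114 · 1/1048576 = 16112057/524288.
Numerically: E[X] ≈ 30.73131.

E[X] = C(43,7)·2^(1−C(7,2)) = 16112057/524288 ≈ 30.73131.


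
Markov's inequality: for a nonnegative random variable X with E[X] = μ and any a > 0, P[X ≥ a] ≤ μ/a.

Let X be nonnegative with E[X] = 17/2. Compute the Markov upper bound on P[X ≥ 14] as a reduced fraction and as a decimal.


μ = E[X] = 17/2, a = 14.
Markov: P[X ≥ 14] ≤ μ/a = (17/2)/14 = 17/28.
Numerically: ≈ 0.6071.
(Since a = 14 > μ = 8.5000, the bound 17/28 is < 1 and informative.)

P[X ≥ 14] ≤ 17/28 ≈ 0.6071.


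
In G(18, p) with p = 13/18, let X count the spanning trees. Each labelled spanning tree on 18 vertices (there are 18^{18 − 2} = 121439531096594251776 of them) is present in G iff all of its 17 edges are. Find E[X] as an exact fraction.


K_18 has 18^{18 − 2} = 121439531096594251776 labelled spanning trees.
For each such spanning tree H, let X_H = 1 if all 17 edges of H are present in G. Then P[X_H = 1] = p^{17} = (13/18)^{17} = 8650415919381337933/2185911559738696531968.
By linearity: E[X] = Σ_H E[X_H] = 121439531096594251776 · p^{17} = 121439531096594251776 · 8650415919381337933/2185911559738696531968 = 8650415919381337933/18.
Numerically: E[X] ≈ 4.8058e+17.

E[X] = 121439531096594251776 · (13/18)^{17} = 8650415919381337933/18 ≈ 4.8058e+17.


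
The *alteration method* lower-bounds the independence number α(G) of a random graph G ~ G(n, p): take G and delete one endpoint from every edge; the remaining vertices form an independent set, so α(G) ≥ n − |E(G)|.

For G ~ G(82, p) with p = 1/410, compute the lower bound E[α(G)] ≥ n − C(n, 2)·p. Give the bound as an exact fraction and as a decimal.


E[|E(G)|] = C(82, 2)·p = 3321 · (1/410) = 81/10.
E[α(G)] ≥ n − E[|E(G)|] = 82 − 81/10 = 739/10.
Numerically: ≈ 73.90000.
(This is only a lower bound; the true E[α(G)] may be larger.)

E[α(G)] ≥ 739/10 ≈ 73.90000.


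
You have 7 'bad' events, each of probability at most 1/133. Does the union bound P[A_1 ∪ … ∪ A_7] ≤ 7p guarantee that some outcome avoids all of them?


Union bound: P[∪_{i=1}^{7} A_i] ≤ Σ_i P[A_i] ≤ 7·p = 7·(1/133) = 1/19.
Numerically: 1/19 ≈ 0.05263.
Is 1/19 < 1? YES.
Since P[∪ A_i] ≤ 1/19 < 1, the complement has P[∩ A_i^c] ≥ 1 − 1/19 = 18/19 > 0, so some outcome avoids every A_i.

7·p = 1/19 ≈ 0.05263; existence CERTIFIED by the union bound.


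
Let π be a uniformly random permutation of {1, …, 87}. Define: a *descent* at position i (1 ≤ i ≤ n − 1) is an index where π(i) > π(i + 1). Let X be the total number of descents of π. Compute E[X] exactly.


Write X = Σ X_I over i = 1, …, 86, with X_I the indicator of one descent.
There are 86 indicators.
For each fixed i, the pair (π(i), π(i+1)) is a uniformly random ordered pair of distinct values from {1, …, 87}; by symmetry P[π(i) > π(i+1)] = 1/2.
By linearity: E[X] = 86 · (1/2) = (87 − 1) · (1/2) = 43 ≈ 43.00000.

E[X] = 43 = 43.00000.


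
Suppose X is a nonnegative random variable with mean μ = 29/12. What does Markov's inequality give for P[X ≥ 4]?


μ = E[X] = 29/12, a = 4.
Markov: P[X ≥ 4] ≤ μ/a = (29/12)/4 = 29/48.
Numerically: ≈ 0.6042.
(Since a = 4 > μ = 2.4167, the bound 29/48 is < 1 and informative.)

P[X ≥ 4] ≤ 29/48 ≈ 0.6042.


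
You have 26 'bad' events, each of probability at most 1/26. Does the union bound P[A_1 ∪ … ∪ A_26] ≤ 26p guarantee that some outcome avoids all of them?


Union bound: P[∪_{i=1}^{26} A_i] ≤ Σ_i P[A_i] ≤ 26·p = 26·(1/26) = 1.
Numerically: 1 ≈ 1.0000.
Is 1 < 1? NO.
Since the bound 1 is ≥ 1, the union bound is uninformative here; it does NOT by itself certify existence.

26·p = 1 ≈ 1.0000; existence NOT certified by the union bound.


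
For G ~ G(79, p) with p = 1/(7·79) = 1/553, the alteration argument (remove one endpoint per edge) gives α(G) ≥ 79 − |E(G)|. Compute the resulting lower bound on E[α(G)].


E[|E(G)|] = C(79, 2)·p = 3081 · (1/553) = 39/7.
E[α(G)] ≥ n − E[|E(G)|] = 79 − 39/7 = 514/7.
Numerically: ≈ 73.428571.
(This is only a lower bound; the true E[α(G)] may be larger.)

E[α(G)] ≥ 514/7 ≈ 73.428571.


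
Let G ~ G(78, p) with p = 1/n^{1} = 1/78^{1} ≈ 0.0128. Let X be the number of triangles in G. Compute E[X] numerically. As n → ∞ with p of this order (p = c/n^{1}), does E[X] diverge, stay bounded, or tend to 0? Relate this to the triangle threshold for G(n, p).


Number of potential triangles: C(78, 3) = 76076.
Each occurs with probability p³ ≈ (0.0128)³ ≈ 2.10725e-06.
By linearity: E[X] = C(78, 3)·p³ ≈ 76076 · 2.10725e-06 ≈ 0.160.
Here α = 1, so p = 1/n is exactly at the triangle threshold p ~ 1/n. Asymptotically E[X] → c³/6 = 1³/6 = 1/6 ≈ 0.167, a bounded constant. In this regime the triangle count is asymptotically Poisson(c³/6).

E[X] ≈ 0.160; in regime p = Θ(1/n^{1}) E[X] stays bounded (at the triangle threshold p ~ 1/n).


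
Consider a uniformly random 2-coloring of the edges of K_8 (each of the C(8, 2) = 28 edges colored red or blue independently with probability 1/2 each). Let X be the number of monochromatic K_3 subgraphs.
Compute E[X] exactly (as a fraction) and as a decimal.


Let X = Σ_S X_S over the C(8, 3) = 56 subsets S of size 3, where X_S = 1 if the K_3 on S is monochromatic.
For a fixed S, the K_3 on S has C(3, 2) = 3 edges. P[all 3 edges red] = (1/2)^3, and likewise for blue, so P[monochromatic] = 2·(1/2)^3 = 2^{1 − 3} = 1/4.
Summing: E[X] = C(8, 3) · 2^{1 − 3} = 56 · 1/4 = 14.
Numerically: E[X] ≈ 14.00000.

E[X] = C(8,3)·2^(1−C(3,2)) = 14 ≈ 14.00000.


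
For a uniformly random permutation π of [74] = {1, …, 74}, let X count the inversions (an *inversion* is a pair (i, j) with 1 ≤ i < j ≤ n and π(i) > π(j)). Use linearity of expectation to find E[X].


Write X = Σ X_I over the C(74, 2) = 2701 pairs i < j, with X_I the indicator of one inversion.
There are 2701 indicators.
For each fixed pair i < j, the values π(i) and π(j) are two distinct elements of {1, …, 74} in uniformly random order; by symmetry P[π(i) > π(j)] = 1/2.
By linearity: E[X] = 2701 · (1/2) = C(74, 2) · (1/2) = 2701/2 = 2701/2 ≈ 1350.500.

E[X] = 2701/2 = 1350.500.
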